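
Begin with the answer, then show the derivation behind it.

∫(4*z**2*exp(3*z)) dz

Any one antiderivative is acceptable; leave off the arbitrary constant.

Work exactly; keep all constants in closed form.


The answer is 4*z**2*exp(3*z)/3 - 8*z*exp(3*z)/9 + 8*exp(3*z)/27.
Step 1. Integrate ∫(4*z**2*exp(3*z)) dz by parts with u = z**2, dv = (4*exp(3*z)) dz, so v = 4*exp(3*z)/3: now 4*z**2*exp(3*z)/3 + ∫(-8*z*exp(3*z)/3) dz.
Step 2. Integrate ∫(-8*z*exp(3*z)/3) dz by parts with u = z, dv = (-8*exp(3*z)/3) dz, so v = -8*exp(3*z)/9: now 4*z**2*exp(3*z)/3 - 8*z*exp(3*z)/9 + ∫(8*exp(3*z)/9) dz.
Step 3. Evaluate the standard form: now 4*z**2*exp(3*z)/3 - 8*z*exp(3*z)/9 + 8*exp(3*z)/27.
Answer: 4*z**2*exp(3*z)/3 - 8*z*exp(3*z)/9 + 8*exp(3*z)/27.


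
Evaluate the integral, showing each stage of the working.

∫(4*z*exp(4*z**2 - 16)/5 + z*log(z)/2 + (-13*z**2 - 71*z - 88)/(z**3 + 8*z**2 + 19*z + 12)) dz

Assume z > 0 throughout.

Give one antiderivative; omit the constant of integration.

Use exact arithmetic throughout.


Step 1. Rewrite: now ∫(4*z*exp(4*z**2 - 16)/5) dz + ∫(z*log(z)/2) dz + ∫((-13*z**2 - 71*z - 88)/(z**3 + 8*z**2 + 19*z + 12)) dz.
Step 2. Decompose ∫((-13*z**2 - 71*z - 88)/(z**3 + 8*z**2 + 19*z + 12)) dz by partial fractions, (-13*z**2 - 71*z - 88)/(z**3 + 8*z**2 + 19*z + 12) = -4/(z + 4) - 4/(z + 3) - 5/(z + 1): now ∫(4*z*exp(4*z**2 - 16)/5) dz + ∫(z*log(z)/2) dz + ∫(-5/(z + 1)) dz + ∫(-4/(z + 3)) dz + ∫(-4/(z + 4)) dz.
Step 3. Evaluate the standard form [assuming z > -1]: now -5*log(z + 1) + ∫(4*z*exp(4*z**2 - 16)/5) dz + ∫(z*log(z)/2) dz + ∫(-4/(z + 3)) dz + ∫(-4/(z + 4)) dz.
Step 4. Evaluate the standard form [assuming z > -3]: now -5*log(z + 1) - 4*log(z + 3) + ∫(4*z*exp(4*z**2 - 16)/5) dz + ∫(z*log(z)/2) dz + ∫(-4/(z + 4)) dz.
Step 5. Evaluate the standard form [assuming z > -4]: now -5*log(z + 1) - 4*log(z + 3) - 4*log(z + 4) + ∫(4*z*exp(4*z**2 - 16)/5) dz + ∫(z*log(z)/2) dz.
Step 6. Substitute u = z**2 - 4, turning ∫(4*z*exp(4*z**2 - 16)/5) dz into ∫(2*exp(4*u)/5) du: now -5*log(z + 1) - 4*log(z + 3) - 4*log(z + 4) + ∫(z*log(z)/2) dz + ∫(2*exp(4*u)/5) du.
Step 7. Evaluate the standard form: now exp(4*u)/10 - 5*log(z + 1) - 4*log(z + 3) - 4*log(z + 4) + ∫(z*log(z)/2) dz.
Step 8. Substitute back u = z**2 - 4: now exp(4*z**2 - 16)/10 - 5*log(z + 1) - 4*log(z + 3) - 4*log(z + 4) + ∫(z*log(z)/2) dz.
Step 9. Integrate ∫(z*log(z)/2) dz by parts with u = log(z), dv = (z/2) dz, so v = z**2/4 [assuming z > 0]: now z**2*log(z)/4 + exp(4*z**2 - 16)/10 - 5*log(z + 1) - 4*log(z + 3) - 4*log(z + 4) + ∫(-z/4) dz.
Step 10. Evaluate the standard form: now z**2*log(z)/4 - z**2/8 + exp(4*z**2 - 16)/10 - 5*log(z + 1) - 4*log(z + 3) - 4*log(z + 4).
Answer: z**2*log(z)/4 - z**2/8 + exp(4*z**2 - 16)/10 - 5*log(z + 1) - 4*log(z + 3) - 4*log(z + 4).


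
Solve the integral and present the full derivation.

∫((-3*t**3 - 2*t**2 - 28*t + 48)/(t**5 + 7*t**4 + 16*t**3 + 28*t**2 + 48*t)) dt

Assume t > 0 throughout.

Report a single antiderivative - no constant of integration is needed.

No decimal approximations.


Step 1. Decompose ∫((-3*t**3 - 2*t**2 - 28*t + 48)/(t**5 + 7*t**4 + 16*t**3 + 28*t**2 + 48*t)) dt by partial fractions, (-3*t**3 - 2*t**2 - 28*t + 48)/(t**5 + 7*t**4 + 16*t**3 + 28*t**2 + 48*t) = -2/(t**2 + 4) + 4/(t + 4) - 5/(t + 3) + 1/t: now ∫(1/t) dt + ∫(-5/(t + 3)) dt + ∫(4/(t + 4)) dt + ∫(-2/(t**2 + 4)) dt.
Step 2. Evaluate the standard form [assuming t > -3]: now -5*log(t + 3) + ∫(1/t) dt + ∫(4/(t + 4)) dt + ∫(-2/(t**2 + 4)) dt.
Step 3. Evaluate the standard form [assuming t > 0]: now log(t) - 5*log(t + 3) + ∫(4/(t + 4)) dt + ∫(-2/(t**2 + 4)) dt.
Step 4. Evaluate the standard form [assuming t > -4]: now log(t) - 5*log(t + 3) + 4*log(t + 4) + ∫(-2/(t**2 + 4)) dt.
Step 5. Evaluate the standard form: now log(t) - 5*log(t + 3) + 4*log(t + 4) - atan(t/2).
Answer: log(t) - 5*log(t + 3) + 4*log(t + 4) - atan(t/2).


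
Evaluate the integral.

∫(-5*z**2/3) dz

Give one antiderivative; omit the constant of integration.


Answer: -5*z**3/9.


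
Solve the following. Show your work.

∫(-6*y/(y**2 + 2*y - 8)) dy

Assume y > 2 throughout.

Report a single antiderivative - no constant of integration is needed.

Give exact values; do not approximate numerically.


Step 1. Decompose ∫(-6*y/(y**2 + 2*y - 8)) dy by partial fractions, -6*y/(y**2 + 2*y - 8) = -4/(y + 4) - 2/(y - 2): now ∫(-2/(y - 2)) dy + ∫(-4/(y + 4)) dy.
Step 2. Evaluate the standard form [assuming y > -4]: now -4*log(y + 4) + ∫(-2/(y - 2)) dy.
Step 3. Evaluate the standard form [assuming y > 2]: now -2*log(y - 2) - 4*log(y + 4).
Answer: -2*log(y - 2) - 4*log(y + 4).


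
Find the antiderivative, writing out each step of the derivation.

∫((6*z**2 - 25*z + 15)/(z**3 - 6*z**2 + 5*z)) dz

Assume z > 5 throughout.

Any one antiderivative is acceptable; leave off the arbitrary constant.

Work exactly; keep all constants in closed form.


Step 1. Decompose ∫((6*z**2 - 25*z + 15)/(z**3 - 6*z**2 + 5*z)) dz by partial fractions, (6*z**2 - 25*z + 15)/(z**3 - 6*z**2 + 5*z) = 1/(z - 1) + 2/(z - 5) + 3/z: now ∫(3/z) dz + ∫(2/(z - 5)) dz + ∫(1/(z - 1)) dz.
Step 2. Evaluate the standard form [assuming z > 5]: now 2*log(z - 5) + ∫(3/z) dz + ∫(1/(z - 1)) dz.
Step 3. Evaluate the standard form [assuming z > 0]: now 3*log(z) + 2*log(z - 5) + ∫(1/(z - 1)) dz.
Step 4. Evaluate the standard form [assuming z > 1]: now 3*log(z) + 2*log(z - 5) + log(z - 1).
Answer: 3*log(z) + 2*log(z - 5) + log(z - 1).


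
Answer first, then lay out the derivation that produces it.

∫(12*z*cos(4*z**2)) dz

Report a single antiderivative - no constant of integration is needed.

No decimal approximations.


The answer is 3*sin(4*z**2)/2.
Step 1. Substitute u = z**2, turning ∫(12*z*cos(4*z**2)) dz into ∫(6*cos(4*u)) du: now ∫(6*cos(4*u)) du.
Step 2. Evaluate the standard form: now 3*sin(4*u)/2.
Step 3. Substitute back u = z**2: now 3*sin(4*z**2)/2.
Answer: 3*sin(4*z**2)/2.


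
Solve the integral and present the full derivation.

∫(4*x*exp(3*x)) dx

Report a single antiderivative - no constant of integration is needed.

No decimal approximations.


Step 1. Integrate ∫(4*x*exp(3*x)) dx by parts with u = x, dv = (4*exp(3*x)) dx, so v = 4*exp(3*x)/3: now 4*x*exp(3*x)/3 + ∫(-4*exp(3*x)/3) dx.
Step 2. Evaluate the standard form: now 4*x*exp(3*x)/3 - 4*exp(3*x)/9.
Answer: 4*x*exp(3*x)/3 - 4*exp(3*x)/9.


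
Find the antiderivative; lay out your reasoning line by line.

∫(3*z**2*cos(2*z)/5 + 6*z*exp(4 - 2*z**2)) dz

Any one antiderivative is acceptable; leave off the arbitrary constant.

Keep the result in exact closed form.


Step 1. Rewrite: now ∫(6*z*exp(4 - 2*z**2)) dz + ∫(3*z**2*cos(2*z)/5) dz.
Step 2. Substitute u = z**2 - 2, turning ∫(6*z*exp(4 - 2*z**2)) dz into ∫(3*exp(-2*u)) du: now ∫(3*z**2*cos(2*z)/5) dz + ∫(3*exp(-2*u)) du.
Step 3. Evaluate the standard form: now ∫(3*z**2*cos(2*z)/5) dz - 3*exp(-2*u)/2.
Step 4. Substitute back u = z**2 - 2: now -3*exp(4 - 2*z**2)/2 + ∫(3*z**2*cos(2*z)/5) dz.
Step 5. Integrate ∫(3*z**2*cos(2*z)/5) dz by parts with u = z**2, dv = (3*cos(2*z)/5) dz, so v = 3*sin(2*z)/10: now 3*z**2*sin(2*z)/10 - 3*exp(4 - 2*z**2)/2 + ∫(-3*z*sin(2*z)/5) dz.
Step 6. Integrate ∫(-3*z*sin(2*z)/5) dz by parts with u = z, dv = (-3*sin(2*z)/5) dz, so v = 3*cos(2*z)/10: now 3*z**2*sin(2*z)/10 + 3*z*cos(2*z)/10 - 3*exp(4 - 2*z**2)/2 + ∫(-3*cos(2*z)/10) dz.
Step 7. Evaluate the standard form: now 3*z**2*sin(2*z)/10 + 3*z*cos(2*z)/10 - 3*exp(4 - 2*z**2)/2 - 3*sin(2*z)/20.
Answer: 3*z**2*sin(2*z)/10 + 3*z*cos(2*z)/10 - 3*exp(4 - 2*z**2)/2 - 3*sin(2*z)/20.


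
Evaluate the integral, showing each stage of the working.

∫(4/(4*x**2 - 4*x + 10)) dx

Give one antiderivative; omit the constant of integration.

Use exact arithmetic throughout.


Step 1. Substitute u = 1 - 2*x, turning ∫(4/(4*x**2 - 4*x + 10)) dx into ∫(-2/(u**2 + 9)) du: now ∫(-2/(u**2 + 9)) du.
Step 2. Evaluate the standard form: now -2*atan(u/3)/3.
Step 3. Substitute back u = 1 - 2*x: now 2*atan(2*x/3 - 1/3)/3.
Answer: 2*atan(2*x/3 - 1/3)/3.


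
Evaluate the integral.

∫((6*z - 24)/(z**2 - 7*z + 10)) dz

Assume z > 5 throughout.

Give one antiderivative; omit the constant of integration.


Answer: 2*log(z - 5) + 4*log(z - 2).


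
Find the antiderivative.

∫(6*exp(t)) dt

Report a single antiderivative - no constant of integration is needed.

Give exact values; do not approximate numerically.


Answer: 6*exp(t).


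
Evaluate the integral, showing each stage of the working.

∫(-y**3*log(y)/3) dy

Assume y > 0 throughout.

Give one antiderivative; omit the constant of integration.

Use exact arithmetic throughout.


Step 1. Integrate ∫(-y**3*log(y)/3) dy by parts with u = log(y), dv = (-y**3/3) dy, so v = -y**4/12 [assuming y > 0]: now -y**4*log(y)/12 + ∫(y**3/12) dy.
Step 2. Evaluate the standard form: now -y**4*log(y)/12 + y**4/48.
Answer: -y**4*log(y)/12 + y**4/48.


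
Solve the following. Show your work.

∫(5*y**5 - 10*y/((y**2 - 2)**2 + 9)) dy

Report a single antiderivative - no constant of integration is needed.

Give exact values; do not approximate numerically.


Step 1. Rewrite: now ∫(5*y**5) dy + ∫(-10*y/((y**2 - 2)**2 + 9)) dy.
Step 2. Substitute u = y**2 - 2, turning ∫(-10*y/((y**2 - 2)**2 + 9)) dy into ∫(-5/(u**2 + 9)) du: now ∫(5*y**5) dy + ∫(-5/(u**2 + 9)) du.
Step 3. Evaluate the standard form: now -5*atan(u/3)/3 + ∫(5*y**5) dy.
Step 4. Substitute back u = y**2 - 2: now -5*atan(y**2/3 - 2/3)/3 + ∫(5*y**5) dy.
Step 5. Evaluate the standard form: now 5*y**6/6 - 5*atan(y**2/3 - 2/3)/3.
Answer: 5*y**6/6 - 5*atan(y**2/3 - 2/3)/3.


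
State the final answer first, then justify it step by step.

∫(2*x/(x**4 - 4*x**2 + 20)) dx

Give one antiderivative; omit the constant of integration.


The answer is atan(x**2/4 - 1/2)/4.
Step 1. Substitute u = x**2 - 2, turning ∫(2*x/(x**4 - 4*x**2 + 20)) dx into ∫(1/(u**2 + 16)) du: now ∫(1/(u**2 + 16)) du.
Step 2. Evaluate the standard form: now atan(u/4)/4.
Step 3. Substitute back u = x**2 - 2: now atan(x**2/4 - 1/2)/4.
Answer: atan(x**2/4 - 1/2)/4.


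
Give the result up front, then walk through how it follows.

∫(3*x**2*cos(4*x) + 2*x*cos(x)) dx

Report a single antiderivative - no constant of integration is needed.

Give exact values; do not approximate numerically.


The answer is 3*x**2*sin(4*x)/4 + 2*x*sin(x) + 3*x*cos(4*x)/8 - 3*sin(4*x)/32 + 2*cos(x).
Step 1. Rewrite: now ∫(2*x*cos(x)) dx + ∫(3*x**2*cos(4*x)) dx.
Step 2. Integrate ∫(2*x*cos(x)) dx by parts with u = x, dv = (2*cos(x)) dx, so v = 2*sin(x): now 2*x*sin(x) + ∫(3*x**2*cos(4*x)) dx + ∫(-2*sin(x)) dx.
Step 3. Evaluate the standard form: now 2*x*sin(x) + 2*cos(x) + ∫(3*x**2*cos(4*x)) dx.
Step 4. Integrate ∫(3*x**2*cos(4*x)) dx by parts with u = x**2, dv = (3*cos(4*x)) dx, so v = 3*sin(4*x)/4: now 3*x**2*sin(4*x)/4 + 2*x*sin(x) + 2*cos(x) + ∫(-3*x*sin(4*x)/2) dx.
Step 5. Integrate ∫(-3*x*sin(4*x)/2) dx by parts with u = x, dv = (-3*sin(4*x)/2) dx, so v = 3*cos(4*x)/8: now 3*x**2*sin(4*x)/4 + 2*x*sin(x) + 3*x*cos(4*x)/8 + 2*cos(x) + ∫(-3*cos(4*x)/8) dx.
Step 6. Evaluate the standard form: now 3*x**2*sin(4*x)/4 + 2*x*sin(x) + 3*x*cos(4*x)/8 - 3*sin(4*x)/32 + 2*cos(x).
Answer: 3*x**2*sin(4*x)/4 + 2*x*sin(x) + 3*x*cos(4*x)/8 - 3*sin(4*x)/32 + 2*cos(x).


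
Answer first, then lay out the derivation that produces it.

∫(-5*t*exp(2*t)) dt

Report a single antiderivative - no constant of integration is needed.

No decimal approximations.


The answer is -5*t*exp(2*t)/2 + 5*exp(2*t)/4.
Step 1. Integrate ∫(-5*t*exp(2*t)) dt by parts with u = t, dv = (-5*exp(2*t)) dt, so v = -5*exp(2*t)/2: now -5*t*exp(2*t)/2 + ∫(5*exp(2*t)/2) dt.
Step 2. Evaluate the standard form: now -5*t*exp(2*t)/2 + 5*exp(2*t)/4.
Answer: -5*t*exp(2*t)/2 + 5*exp(2*t)/4.


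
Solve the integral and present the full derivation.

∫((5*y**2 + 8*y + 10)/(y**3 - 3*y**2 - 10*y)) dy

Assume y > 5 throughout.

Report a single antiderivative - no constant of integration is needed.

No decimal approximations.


Step 1. Decompose ∫((5*y**2 + 8*y + 10)/(y**3 - 3*y**2 - 10*y)) dy by partial fractions, (5*y**2 + 8*y + 10)/(y**3 - 3*y**2 - 10*y) = 1/(y + 2) + 5/(y - 5) - 1/y: now ∫(-1/y) dy + ∫(5/(y - 5)) dy + ∫(1/(y + 2)) dy.
Step 2. Evaluate the standard form [assuming y > -2]: now log(y + 2) + ∫(-1/y) dy + ∫(5/(y - 5)) dy.
Step 3. Evaluate the standard form [assuming y > 0]: now -log(y) + log(y + 2) + ∫(5/(y - 5)) dy.
Step 4. Evaluate the standard form [assuming y > 5]: now -log(y) + 5*log(y - 5) + log(y + 2).
Answer: -log(y) + 5*log(y - 5) + log(y + 2).


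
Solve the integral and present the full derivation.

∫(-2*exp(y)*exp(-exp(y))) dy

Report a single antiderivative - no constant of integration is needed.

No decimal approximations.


Step 1. Substitute u = exp(y), turning ∫(-2*exp(y)*exp(-exp(y))) dy into ∫(-2*exp(-u)) du: now ∫(-2*exp(-u)) du.
Step 2. Evaluate the standard form: now 2*exp(-u).
Step 3. Substitute back u = exp(y): now 2*exp(-exp(y)).
Answer: 2*exp(-exp(y)).


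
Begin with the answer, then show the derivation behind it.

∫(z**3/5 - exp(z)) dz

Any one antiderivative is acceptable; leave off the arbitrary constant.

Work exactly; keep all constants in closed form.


The answer is z**4/20 - exp(z).
Step 1. Rewrite: now ∫(z**3/5) dz + ∫(-exp(z)) dz.
Step 2. Evaluate the standard form: now z**4/20 + ∫(-exp(z)) dz.
Step 3. Evaluate the standard form: now z**4/20 - exp(z).
Answer: z**4/20 - exp(z).


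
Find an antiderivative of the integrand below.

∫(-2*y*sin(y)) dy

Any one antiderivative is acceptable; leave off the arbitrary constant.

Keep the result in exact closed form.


Answer: 2*y*cos(y) - 2*sin(y).


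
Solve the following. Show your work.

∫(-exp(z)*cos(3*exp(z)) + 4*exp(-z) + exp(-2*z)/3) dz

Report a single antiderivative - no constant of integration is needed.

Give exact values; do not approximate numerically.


Step 1. Rewrite: now ∫(-exp(z)*cos(3*exp(z))) dz + ∫(exp(-2*z)/3) dz + ∫(4*exp(-z)) dz.
Step 2. Evaluate the standard form: now ∫(-exp(z)*cos(3*exp(z))) dz + ∫(exp(-2*z)/3) dz - 4*exp(-z).
Step 3. Evaluate the standard form: now ∫(-exp(z)*cos(3*exp(z))) dz - 4*exp(-z) - exp(-2*z)/6.
Step 4. Substitute u = exp(z), turning ∫(-exp(z)*cos(3*exp(z))) dz into ∫(-cos(3*u)) du: now ∫(-cos(3*u)) du - 4*exp(-z) - exp(-2*z)/6.
Step 5. Evaluate the standard form: now -sin(3*u)/3 - 4*exp(-z) - exp(-2*z)/6.
Step 6. Substitute back u = exp(z): now -sin(3*exp(z))/3 - 4*exp(-z) - exp(-2*z)/6.
Answer: -sin(3*exp(z))/3 - 4*exp(-z) - exp(-2*z)/6.


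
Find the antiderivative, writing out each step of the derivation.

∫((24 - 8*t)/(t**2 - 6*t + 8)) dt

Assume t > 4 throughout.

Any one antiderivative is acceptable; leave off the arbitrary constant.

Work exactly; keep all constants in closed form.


Step 1. Decompose ∫((24 - 8*t)/(t**2 - 6*t + 8)) dt by partial fractions, (24 - 8*t)/(t**2 - 6*t + 8) = -4/(t - 2) - 4/(t - 4): now ∫(-4/(t - 4)) dt + ∫(-4/(t - 2)) dt.
Step 2. Evaluate the standard form [assuming t > 4]: now -4*log(t - 4) + ∫(-4/(t - 2)) dt.
Step 3. Evaluate the standard form [assuming t > 2]: now -4*log(t - 4) - 4*log(t - 2).
Answer: -4*log(t - 4) - 4*log(t - 2).


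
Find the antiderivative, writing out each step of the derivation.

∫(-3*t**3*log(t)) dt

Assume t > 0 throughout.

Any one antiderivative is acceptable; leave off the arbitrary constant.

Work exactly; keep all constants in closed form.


Step 1. Integrate ∫(-3*t**3*log(t)) dt by parts with u = log(t), dv = (-3*t**3) dt, so v = -3*t**4/4 [assuming t > 0]: now -3*t**4*log(t)/4 + ∫(3*t**3/4) dt.
Step 2. Evaluate the standard form: now -3*t**4*log(t)/4 + 3*t**4/16.
Answer: -3*t**4*log(t)/4 + 3*t**4/16.


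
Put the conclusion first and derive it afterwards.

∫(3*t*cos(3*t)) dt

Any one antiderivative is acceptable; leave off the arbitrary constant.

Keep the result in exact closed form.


The answer is t*sin(3*t) + cos(3*t)/3.
Step 1. Integrate ∫(3*t*cos(3*t)) dt by parts with u = t, dv = (3*cos(3*t)) dt, so v = sin(3*t): now t*sin(3*t) + ∫(-sin(3*t)) dt.
Step 2. Evaluate the standard form: now t*sin(3*t) + cos(3*t)/3.
Answer: t*sin(3*t) + cos(3*t)/3.


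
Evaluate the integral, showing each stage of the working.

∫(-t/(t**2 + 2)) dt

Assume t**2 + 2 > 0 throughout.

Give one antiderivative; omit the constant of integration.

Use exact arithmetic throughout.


Step 1. Substitute u = t**2 + 2, turning ∫(-t/(t**2 + 2)) dt into ∫(-1/(2*u)) du: now ∫(-1/(2*u)) du.
Step 2. Evaluate the standard form [assuming u > 0]: now -log(u)/2.
Step 3. Substitute back u = t**2 + 2: now -log(t**2 + 2)/2.
Answer: -log(t**2 + 2)/2.


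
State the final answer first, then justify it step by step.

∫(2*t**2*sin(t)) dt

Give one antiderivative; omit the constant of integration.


The answer is -2*t**2*cos(t) + 4*t*sin(t) + 4*cos(t).
Step 1. Integrate ∫(2*t**2*sin(t)) dt by parts with u = t**2, dv = (2*sin(t)) dt, so v = -2*cos(t): now -2*t**2*cos(t) + ∫(4*t*cos(t)) dt.
Step 2. Integrate ∫(4*t*cos(t)) dt by parts with u = t, dv = (4*cos(t)) dt, so v = 4*sin(t): now -2*t**2*cos(t) + 4*t*sin(t) + ∫(-4*sin(t)) dt.
Step 3. Evaluate the standard form: now -2*t**2*cos(t) + 4*t*sin(t) + 4*cos(t).
Answer: -2*t**2*cos(t) + 4*t*sin(t) + 4*cos(t).


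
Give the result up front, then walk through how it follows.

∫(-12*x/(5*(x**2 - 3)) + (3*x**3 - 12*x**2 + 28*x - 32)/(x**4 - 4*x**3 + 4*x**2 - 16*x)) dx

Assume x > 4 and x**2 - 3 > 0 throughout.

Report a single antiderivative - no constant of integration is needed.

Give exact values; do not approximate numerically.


The answer is 2*log(x) + log(x - 4) - 6*log(x**2 - 3)/5 - 2*atan(x/2).
Step 1. Rewrite: now ∫(-12*x/(5*(x**2 - 3))) dx + ∫((3*x**3 - 12*x**2 + 28*x - 32)/(x**4 - 4*x**3 + 4*x**2 - 16*x)) dx.
Step 2. Decompose ∫((3*x**3 - 12*x**2 + 28*x - 32)/(x**4 - 4*x**3 + 4*x**2 - 16*x)) dx by partial fractions, (3*x**3 - 12*x**2 + 28*x - 32)/(x**4 - 4*x**3 + 4*x**2 - 16*x) = -4/(x**2 + 4) + 1/(x - 4) + 2/x: now ∫(2/x) dx + ∫(-12*x/(5*(x**2 - 3))) dx + ∫(1/(x - 4)) dx + ∫(-4/(x**2 + 4)) dx.
Step 3. Evaluate the standard form [assuming x > 0]: now 2*log(x) + ∫(-12*x/(5*(x**2 - 3))) dx + ∫(1/(x - 4)) dx + ∫(-4/(x**2 + 4)) dx.
Step 4. Evaluate the standard form [assuming x > 4]: now 2*log(x) + log(x - 4) + ∫(-12*x/(5*(x**2 - 3))) dx + ∫(-4/(x**2 + 4)) dx.
Step 5. Evaluate the standard form: now 2*log(x) + log(x - 4) - 2*atan(x/2) + ∫(-12*x/(5*(x**2 - 3))) dx.
Step 6. Substitute u = x**2 - 3, turning ∫(-12*x/(5*(x**2 - 3))) dx into ∫(-6/(5*u)) du: now 2*log(x) + log(x - 4) - 2*atan(x/2) + ∫(-6/(5*u)) du.
Step 7. Evaluate the standard form [assuming u > 0]: now -6*log(u)/5 + 2*log(x) + log(x - 4) - 2*atan(x/2).
Step 8. Substitute back u = x**2 - 3: now 2*log(x) + log(x - 4) - 6*log(x**2 - 3)/5 - 2*atan(x/2).
Answer: 2*log(x) + log(x - 4) - 6*log(x**2 - 3)/5 - 2*atan(x/2).


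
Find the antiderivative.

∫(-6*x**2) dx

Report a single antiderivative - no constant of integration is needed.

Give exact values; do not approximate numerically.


Answer: -2*x**3.


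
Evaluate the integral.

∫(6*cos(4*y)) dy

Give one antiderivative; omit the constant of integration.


Answer: 3*sin(4*y)/2.


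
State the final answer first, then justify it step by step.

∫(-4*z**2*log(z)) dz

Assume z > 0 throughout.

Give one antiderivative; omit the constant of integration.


The answer is -4*z**3*log(z)/3 + 4*z**3/9.
Step 1. Integrate ∫(-4*z**2*log(z)) dz by parts with u = log(z), dv = (-4*z**2) dz, so v = -4*z**3/3 [assuming z > 0]: now -4*z**3*log(z)/3 + ∫(4*z**2/3) dz.
Step 2. Evaluate the standard form: now -4*z**3*log(z)/3 + 4*z**3/9.
Answer: -4*z**3*log(z)/3 + 4*z**3/9.


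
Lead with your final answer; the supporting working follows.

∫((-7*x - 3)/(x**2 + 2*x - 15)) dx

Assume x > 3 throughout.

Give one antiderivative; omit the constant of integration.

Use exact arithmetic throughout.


The answer is -3*log(x - 3) - 4*log(x + 5).
Step 1. Decompose ∫((-7*x - 3)/(x**2 + 2*x - 15)) dx by partial fractions, (-7*x - 3)/(x**2 + 2*x - 15) = -4/(x + 5) - 3/(x - 3): now ∫(-3/(x - 3)) dx + ∫(-4/(x + 5)) dx.
Step 2. Evaluate the standard form [assuming x > 3]: now -3*log(x - 3) + ∫(-4/(x + 5)) dx.
Step 3. Evaluate the standard form [assuming x > -5]: now -3*log(x - 3) - 4*log(x + 5).
Answer: -3*log(x - 3) - 4*log(x + 5).


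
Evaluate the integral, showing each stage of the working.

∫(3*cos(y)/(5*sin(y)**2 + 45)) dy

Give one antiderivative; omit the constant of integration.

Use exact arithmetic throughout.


Step 1. Substitute u = sin(y), turning ∫(3*cos(y)/(5*sin(y)**2 + 45)) dy into ∫(3/(5*(u**2 + 9))) du: now ∫(3/(5*(u**2 + 9))) du.
Step 2. Evaluate the standard form: now atan(u/3)/5.
Step 3. Substitute back u = sin(y): now atan(sin(y)/3)/5.
Answer: atan(sin(y)/3)/5.


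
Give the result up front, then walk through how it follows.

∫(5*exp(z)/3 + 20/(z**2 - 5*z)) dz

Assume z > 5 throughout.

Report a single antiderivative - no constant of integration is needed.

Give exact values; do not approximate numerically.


The answer is 5*exp(z)/3 - 4*log(z) + 4*log(z - 5).
Step 1. Rewrite: now ∫(20/(z**2 - 5*z)) dz + ∫(5*exp(z)/3) dz.
Step 2. Evaluate the standard form: now 5*exp(z)/3 + ∫(20/(z**2 - 5*z)) dz.
Step 3. Decompose ∫(20/(z**2 - 5*z)) dz by partial fractions, 20/(z**2 - 5*z) = 4/(z - 5) - 4/z: now 5*exp(z)/3 + ∫(-4/z) dz + ∫(4/(z - 5)) dz.
Step 4. Evaluate the standard form [assuming z > 0]: now 5*exp(z)/3 - 4*log(z) + ∫(4/(z - 5)) dz.
Step 5. Evaluate the standard form [assuming z > 5]: now 5*exp(z)/3 - 4*log(z) + 4*log(z - 5).
Answer: 5*exp(z)/3 - 4*log(z) + 4*log(z - 5).


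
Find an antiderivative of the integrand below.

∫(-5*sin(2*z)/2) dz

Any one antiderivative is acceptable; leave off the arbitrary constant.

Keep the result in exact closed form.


Answer: 5*cos(2*z)/4.


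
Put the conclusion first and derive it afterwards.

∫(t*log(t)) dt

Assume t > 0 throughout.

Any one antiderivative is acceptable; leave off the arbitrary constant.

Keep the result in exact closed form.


The answer is t**2*log(t)/2 - t**2/4.
Step 1. Integrate ∫(t*log(t)) dt by parts with u = log(t), dv = (t) dt, so v = t**2/2 [assuming t > 0]: now t**2*log(t)/2 + ∫(-t/2) dt.
Step 2. Evaluate the standard form: now t**2*log(t)/2 - t**2/4.
Answer: t**2*log(t)/2 - t**2/4.


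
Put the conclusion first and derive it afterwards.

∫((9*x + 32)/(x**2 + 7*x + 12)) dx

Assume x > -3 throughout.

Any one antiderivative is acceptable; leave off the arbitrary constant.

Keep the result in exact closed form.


The answer is 5*log(x + 3) + 4*log(x + 4).
Step 1. Decompose ∫((9*x + 32)/(x**2 + 7*x + 12)) dx by partial fractions, (9*x + 32)/(x**2 + 7*x + 12) = 4/(x + 4) + 5/(x + 3): now ∫(5/(x + 3)) dx + ∫(4/(x + 4)) dx.
Step 2. Evaluate the standard form [assuming x > -3]: now 5*log(x + 3) + ∫(4/(x + 4)) dx.
Step 3. Evaluate the standard form [assuming x > -4]: now 5*log(x + 3) + 4*log(x + 4).
Answer: 5*log(x + 3) + 4*log(x + 4).


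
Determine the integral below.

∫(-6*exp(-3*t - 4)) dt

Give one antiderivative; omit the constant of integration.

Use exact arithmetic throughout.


Answer: 2*exp(-3*t - 4).


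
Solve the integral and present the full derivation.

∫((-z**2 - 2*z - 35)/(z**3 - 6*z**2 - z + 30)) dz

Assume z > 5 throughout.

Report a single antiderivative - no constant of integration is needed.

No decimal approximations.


Step 1. Decompose ∫((-z**2 - 2*z - 35)/(z**3 - 6*z**2 - z + 30)) dz by partial fractions, (-z**2 - 2*z - 35)/(z**3 - 6*z**2 - z + 30) = -1/(z + 2) + 5/(z - 3) - 5/(z - 5): now ∫(-5/(z - 5)) dz + ∫(5/(z - 3)) dz + ∫(-1/(z + 2)) dz.
Step 2. Evaluate the standard form [assuming z > 5]: now -5*log(z - 5) + ∫(5/(z - 3)) dz + ∫(-1/(z + 2)) dz.
Step 3. Evaluate the standard form [assuming z > 3]: now -5*log(z - 5) + 5*log(z - 3) + ∫(-1/(z + 2)) dz.
Step 4. Evaluate the standard form [assuming z > -2]: now -5*log(z - 5) + 5*log(z - 3) - log(z + 2).
Answer: -5*log(z - 5) + 5*log(z - 3) - log(z + 2).


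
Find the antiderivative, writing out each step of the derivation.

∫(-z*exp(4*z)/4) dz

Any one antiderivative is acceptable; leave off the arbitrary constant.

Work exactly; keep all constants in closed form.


Step 1. Integrate ∫(-z*exp(4*z)/4) dz by parts with u = z, dv = (-exp(4*z)/4) dz, so v = -exp(4*z)/16: now -z*exp(4*z)/16 + ∫(exp(4*z)/16) dz.
Step 2. Evaluate the standard form: now -z*exp(4*z)/16 + exp(4*z)/64.
Answer: -z*exp(4*z)/16 + exp(4*z)/64.


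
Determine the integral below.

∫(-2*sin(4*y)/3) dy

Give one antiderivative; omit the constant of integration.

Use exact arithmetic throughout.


Answer: cos(4*y)/6.


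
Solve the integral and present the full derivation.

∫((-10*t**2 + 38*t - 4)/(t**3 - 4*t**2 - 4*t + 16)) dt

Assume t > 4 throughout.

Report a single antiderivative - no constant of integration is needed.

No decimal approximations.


Step 1. Decompose ∫((-10*t**2 + 38*t - 4)/(t**3 - 4*t**2 - 4*t + 16)) dt by partial fractions, (-10*t**2 + 38*t - 4)/(t**3 - 4*t**2 - 4*t + 16) = -5/(t + 2) - 4/(t - 2) - 1/(t - 4): now ∫(-1/(t - 4)) dt + ∫(-4/(t - 2)) dt + ∫(-5/(t + 2)) dt.
Step 2. Evaluate the standard form [assuming t > -2]: now -5*log(t + 2) + ∫(-1/(t - 4)) dt + ∫(-4/(t - 2)) dt.
Step 3. Evaluate the standard form [assuming t > 4]: now -log(t - 4) - 5*log(t + 2) + ∫(-4/(t - 2)) dt.
Step 4. Evaluate the standard form [assuming t > 2]: now -log(t - 4) - 4*log(t - 2) - 5*log(t + 2).
Answer: -log(t - 4) - 4*log(t - 2) - 5*log(t + 2).


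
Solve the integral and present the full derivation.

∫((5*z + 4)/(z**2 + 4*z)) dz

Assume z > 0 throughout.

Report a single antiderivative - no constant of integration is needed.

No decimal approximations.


Step 1. Decompose ∫((5*z + 4)/(z**2 + 4*z)) dz by partial fractions, (5*z + 4)/(z**2 + 4*z) = 4/(z + 4) + 1/z: now ∫(1/z) dz + ∫(4/(z + 4)) dz.
Step 2. Evaluate the standard form [assuming z > -4]: now 4*log(z + 4) + ∫(1/z) dz.
Step 3. Evaluate the standard form [assuming z > 0]: now log(z) + 4*log(z + 4).
Answer: log(z) + 4*log(z + 4).


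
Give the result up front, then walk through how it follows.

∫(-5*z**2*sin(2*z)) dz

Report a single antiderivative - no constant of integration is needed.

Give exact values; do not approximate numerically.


The answer is 5*z**2*cos(2*z)/2 - 5*z*sin(2*z)/2 - 5*cos(2*z)/4.
Step 1. Integrate ∫(-5*z**2*sin(2*z)) dz by parts with u = z**2, dv = (-5*sin(2*z)) dz, so v = 5*cos(2*z)/2: now 5*z**2*cos(2*z)/2 + ∫(-5*z*cos(2*z)) dz.
Step 2. Integrate ∫(-5*z*cos(2*z)) dz by parts with u = z, dv = (-5*cos(2*z)) dz, so v = -5*sin(2*z)/2: now 5*z**2*cos(2*z)/2 - 5*z*sin(2*z)/2 + ∫(5*sin(2*z)/2) dz.
Step 3. Evaluate the standard form: now 5*z**2*cos(2*z)/2 - 5*z*sin(2*z)/2 - 5*cos(2*z)/4.
Answer: 5*z**2*cos(2*z)/2 - 5*z*sin(2*z)/2 - 5*cos(2*z)/4.


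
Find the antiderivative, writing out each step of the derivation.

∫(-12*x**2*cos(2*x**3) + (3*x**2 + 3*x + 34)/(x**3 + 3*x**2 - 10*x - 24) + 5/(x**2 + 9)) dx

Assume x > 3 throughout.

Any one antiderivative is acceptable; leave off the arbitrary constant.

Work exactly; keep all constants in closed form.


Step 1. Rewrite: now ∫(-12*x**2*cos(2*x**3)) dx + ∫((3*x**2 + 3*x + 34)/(x**3 + 3*x**2 - 10*x - 24)) dx + ∫(5/(x**2 + 9)) dx.
Step 2. Substitute u = x**3, turning ∫(-12*x**2*cos(2*x**3)) dx into ∫(-4*cos(2*u)) du: now ∫((3*x**2 + 3*x + 34)/(x**3 + 3*x**2 - 10*x - 24)) dx + ∫(5/(x**2 + 9)) dx + ∫(-4*cos(2*u)) du.
Step 3. Evaluate the standard form: now -2*sin(2*u) + ∫((3*x**2 + 3*x + 34)/(x**3 + 3*x**2 - 10*x - 24)) dx + ∫(5/(x**2 + 9)) dx.
Step 4. Substitute back u = x**3: now -2*sin(2*x**3) + ∫((3*x**2 + 3*x + 34)/(x**3 + 3*x**2 - 10*x - 24)) dx + ∫(5/(x**2 + 9)) dx.
Step 5. Evaluate the standard form: now -2*sin(2*x**3) + 5*atan(x/3)/3 + ∫((3*x**2 + 3*x + 34)/(x**3 + 3*x**2 - 10*x - 24)) dx.
Step 6. Decompose ∫((3*x**2 + 3*x + 34)/(x**3 + 3*x**2 - 10*x - 24)) dx by partial fractions, (3*x**2 + 3*x + 34)/(x**3 + 3*x**2 - 10*x - 24) = 5/(x + 4) - 4/(x + 2) + 2/(x - 3): now -2*sin(2*x**3) + 5*atan(x/3)/3 + ∫(2/(x - 3)) dx + ∫(-4/(x + 2)) dx + ∫(5/(x + 4)) dx.
Step 7. Evaluate the standard form [assuming x > -2]: now -4*log(x + 2) - 2*sin(2*x**3) + 5*atan(x/3)/3 + ∫(2/(x - 3)) dx + ∫(5/(x + 4)) dx.
Step 8. Evaluate the standard form [assuming x > -4]: now -4*log(x + 2) + 5*log(x + 4) - 2*sin(2*x**3) + 5*atan(x/3)/3 + ∫(2/(x - 3)) dx.
Step 9. Evaluate the standard form [assuming x > 3]: now 2*log(x - 3) - 4*log(x + 2) + 5*log(x + 4) - 2*sin(2*x**3) + 5*atan(x/3)/3.
Answer: 2*log(x - 3) - 4*log(x + 2) + 5*log(x + 4) - 2*sin(2*x**3) + 5*atan(x/3)/3.


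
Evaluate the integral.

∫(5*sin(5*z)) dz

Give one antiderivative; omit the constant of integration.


Answer: -cos(5*z).


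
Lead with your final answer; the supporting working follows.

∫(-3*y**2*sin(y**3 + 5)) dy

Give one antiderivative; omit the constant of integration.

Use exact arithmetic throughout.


The answer is cos(y**3 + 5).
Step 1. Substitute u = y**3 + 5, turning ∫(-3*y**2*sin(y**3 + 5)) dy into ∫(-sin(u)) du: now ∫(-sin(u)) du.
Step 2. Evaluate the standard form: now cos(u).
Step 3. Substitute back u = y**3 + 5: now cos(y**3 + 5).
Answer: cos(y**3 + 5).


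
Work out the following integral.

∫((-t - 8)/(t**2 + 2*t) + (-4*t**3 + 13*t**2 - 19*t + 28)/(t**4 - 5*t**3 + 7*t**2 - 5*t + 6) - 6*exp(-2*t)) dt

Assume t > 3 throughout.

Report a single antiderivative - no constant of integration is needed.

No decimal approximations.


Answer: -4*log(t) - 2*log(t - 3) - 2*log(t - 2) + 3*log(t + 2) + 3*atan(t) + 3*exp(-2*t).


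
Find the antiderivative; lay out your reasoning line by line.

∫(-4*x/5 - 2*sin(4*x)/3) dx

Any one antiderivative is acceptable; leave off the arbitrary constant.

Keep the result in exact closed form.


Step 1. Rewrite: now ∫(-4*x/5) dx + ∫(-2*sin(4*x)/3) dx.
Step 2. Evaluate the standard form: now -2*x**2/5 + ∫(-2*sin(4*x)/3) dx.
Step 3. Evaluate the standard form: now -2*x**2/5 + cos(4*x)/6.
Answer: -2*x**2/5 + cos(4*x)/6.


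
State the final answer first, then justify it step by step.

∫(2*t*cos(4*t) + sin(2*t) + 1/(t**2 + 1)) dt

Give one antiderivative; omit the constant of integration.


The answer is t*sin(4*t)/2 - cos(2*t)/2 + cos(4*t)/8 + atan(t).
Step 1. Rewrite: now ∫(2*t*cos(4*t)) dt + ∫(1/(t**2 + 1)) dt + ∫(sin(2*t)) dt.
Step 2. Evaluate the standard form: now atan(t) + ∫(2*t*cos(4*t)) dt + ∫(sin(2*t)) dt.
Step 3. Integrate ∫(2*t*cos(4*t)) dt by parts with u = t, dv = (2*cos(4*t)) dt, so v = sin(4*t)/2: now t*sin(4*t)/2 + atan(t) + ∫(sin(2*t)) dt + ∫(-sin(4*t)/2) dt.
Step 4. Evaluate the standard form: now t*sin(4*t)/2 + cos(4*t)/8 + atan(t) + ∫(sin(2*t)) dt.
Step 5. Evaluate the standard form: now t*sin(4*t)/2 - cos(2*t)/2 + cos(4*t)/8 + atan(t).
Answer: t*sin(4*t)/2 - cos(2*t)/2 + cos(4*t)/8 + atan(t).


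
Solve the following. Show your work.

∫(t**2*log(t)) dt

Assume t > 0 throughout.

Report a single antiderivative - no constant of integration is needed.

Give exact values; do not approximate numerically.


Step 1. Integrate ∫(t**2*log(t)) dt by parts with u = log(t), dv = (t**2) dt, so v = t**3/3 [assuming t > 0]: now t**3*log(t)/3 + ∫(-t**2/3) dt.
Step 2. Evaluate the standard form: now t**3*log(t)/3 - t**3/9.
Answer: t**3*log(t)/3 - t**3/9.


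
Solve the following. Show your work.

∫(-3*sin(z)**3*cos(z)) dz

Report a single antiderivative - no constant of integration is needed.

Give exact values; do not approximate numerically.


Step 1. Substitute u = sin(z), turning ∫(-3*sin(z)**3*cos(z)) dz into ∫(-3*u**3) du: now ∫(-3*u**3) du.
Step 2. Evaluate the standard form: now -3*u**4/4.
Step 3. Substitute back u = sin(z): now -3*sin(z)**4/4.
Answer: -3*sin(z)**4/4.


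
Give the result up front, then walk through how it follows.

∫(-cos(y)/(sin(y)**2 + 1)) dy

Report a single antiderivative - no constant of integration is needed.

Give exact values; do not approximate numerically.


The answer is -atan(sin(y)).
Step 1. Substitute u = sin(y), turning ∫(-cos(y)/(sin(y)**2 + 1)) dy into ∫(-1/(u**2 + 1)) du: now ∫(-1/(u**2 + 1)) du.
Step 2. Evaluate the standard form: now -atan(u).
Step 3. Substitute back u = sin(y): now -atan(sin(y)).
Answer: -atan(sin(y)).


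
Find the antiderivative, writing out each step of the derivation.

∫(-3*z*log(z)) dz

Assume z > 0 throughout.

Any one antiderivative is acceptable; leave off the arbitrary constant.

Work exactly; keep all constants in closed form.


Step 1. Integrate ∫(-3*z*log(z)) dz by parts with u = log(z), dv = (-3*z) dz, so v = -3*z**2/2 [assuming z > 0]: now -3*z**2*log(z)/2 + ∫(3*z/2) dz.
Step 2. Evaluate the standard form: now -3*z**2*log(z)/2 + 3*z**2/4.
Answer: -3*z**2*log(z)/2 + 3*z**2/4.


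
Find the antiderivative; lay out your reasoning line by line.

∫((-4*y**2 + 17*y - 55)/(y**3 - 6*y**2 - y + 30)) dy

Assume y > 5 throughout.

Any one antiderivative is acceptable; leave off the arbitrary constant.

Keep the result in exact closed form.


Step 1. Decompose ∫((-4*y**2 + 17*y - 55)/(y**3 - 6*y**2 - y + 30)) dy by partial fractions, (-4*y**2 + 17*y - 55)/(y**3 - 6*y**2 - y + 30) = -3/(y + 2) + 4/(y - 3) - 5/(y - 5): now ∫(-5/(y - 5)) dy + ∫(4/(y - 3)) dy + ∫(-3/(y + 2)) dy.
Step 2. Evaluate the standard form [assuming y > -2]: now -3*log(y + 2) + ∫(-5/(y - 5)) dy + ∫(4/(y - 3)) dy.
Step 3. Evaluate the standard form [assuming y > 5]: now -5*log(y - 5) - 3*log(y + 2) + ∫(4/(y - 3)) dy.
Step 4. Evaluate the standard form [assuming y > 3]: now -5*log(y - 5) + 4*log(y - 3) - 3*log(y + 2).
Answer: -5*log(y - 5) + 4*log(y - 3) - 3*log(y + 2).


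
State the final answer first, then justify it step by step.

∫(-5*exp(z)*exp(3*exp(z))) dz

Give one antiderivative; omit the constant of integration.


The answer is -5*exp(3*exp(z))/3.
Step 1. Substitute u = exp(z), turning ∫(-5*exp(z)*exp(3*exp(z))) dz into ∫(-5*exp(3*u)) du: now ∫(-5*exp(3*u)) du.
Step 2. Evaluate the standard form: now -5*exp(3*u)/3.
Step 3. Substitute back u = exp(z): now -5*exp(3*exp(z))/3.
Answer: -5*exp(3*exp(z))/3.


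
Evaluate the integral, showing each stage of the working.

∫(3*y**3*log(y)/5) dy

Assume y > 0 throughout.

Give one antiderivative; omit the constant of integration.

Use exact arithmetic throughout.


Step 1. Integrate ∫(3*y**3*log(y)/5) dy by parts with u = log(y), dv = (3*y**3/5) dy, so v = 3*y**4/20 [assuming y > 0]: now 3*y**4*log(y)/20 + ∫(-3*y**3/20) dy.
Step 2. Evaluate the standard form: now 3*y**4*log(y)/20 - 3*y**4/80.
Answer: 3*y**4*log(y)/20 - 3*y**4/80.


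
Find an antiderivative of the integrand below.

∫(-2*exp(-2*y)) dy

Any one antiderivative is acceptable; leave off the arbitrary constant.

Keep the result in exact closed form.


Answer: exp(-2*y).


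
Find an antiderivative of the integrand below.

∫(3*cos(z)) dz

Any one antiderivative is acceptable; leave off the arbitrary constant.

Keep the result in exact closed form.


Answer: 3*sin(z).


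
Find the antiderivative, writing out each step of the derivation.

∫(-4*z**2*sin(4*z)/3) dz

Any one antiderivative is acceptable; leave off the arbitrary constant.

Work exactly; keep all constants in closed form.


Step 1. Integrate ∫(-4*z**2*sin(4*z)/3) dz by parts with u = z**2, dv = (-4*sin(4*z)/3) dz, so v = cos(4*z)/3: now z**2*cos(4*z)/3 + ∫(-2*z*cos(4*z)/3) dz.
Step 2. Integrate ∫(-2*z*cos(4*z)/3) dz by parts with u = z, dv = (-2*cos(4*z)/3) dz, so v = -sin(4*z)/6: now z**2*cos(4*z)/3 - z*sin(4*z)/6 + ∫(sin(4*z)/6) dz.
Step 3. Evaluate the standard form: now z**2*cos(4*z)/3 - z*sin(4*z)/6 - cos(4*z)/24.
Answer: z**2*cos(4*z)/3 - z*sin(4*z)/6 - cos(4*z)/24.


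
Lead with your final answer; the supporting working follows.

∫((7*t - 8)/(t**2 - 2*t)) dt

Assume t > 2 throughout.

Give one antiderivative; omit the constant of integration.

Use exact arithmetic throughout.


The answer is 4*log(t) + 3*log(t - 2).
Step 1. Decompose ∫((7*t - 8)/(t**2 - 2*t)) dt by partial fractions, (7*t - 8)/(t**2 - 2*t) = 3/(t - 2) + 4/t: now ∫(4/t) dt + ∫(3/(t - 2)) dt.
Step 2. Evaluate the standard form [assuming t > 2]: now 3*log(t - 2) + ∫(4/t) dt.
Step 3. Evaluate the standard form [assuming t > 0]: now 4*log(t) + 3*log(t - 2).
Answer: 4*log(t) + 3*log(t - 2).


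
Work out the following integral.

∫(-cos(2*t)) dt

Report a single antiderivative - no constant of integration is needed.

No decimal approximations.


Answer: -sin(2*t)/2.


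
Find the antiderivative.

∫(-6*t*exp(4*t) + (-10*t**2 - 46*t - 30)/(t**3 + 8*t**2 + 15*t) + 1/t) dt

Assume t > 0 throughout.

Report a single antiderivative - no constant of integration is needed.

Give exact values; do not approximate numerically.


Answer: -3*t*exp(4*t)/2 + 3*exp(4*t)/8 - log(t) - 3*log(t + 3) - 5*log(t + 5).


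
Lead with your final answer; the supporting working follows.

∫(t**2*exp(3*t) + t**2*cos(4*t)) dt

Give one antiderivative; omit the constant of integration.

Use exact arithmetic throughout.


The answer is t**2*exp(3*t)/3 + t**2*sin(4*t)/4 - 2*t*exp(3*t)/9 + t*cos(4*t)/8 + 2*exp(3*t)/27 - sin(4*t)/32.
Step 1. Rewrite: now ∫(t**2*exp(3*t)) dt + ∫(t**2*cos(4*t)) dt.
Step 2. Integrate ∫(t**2*exp(3*t)) dt by parts with u = t**2, dv = (exp(3*t)) dt, so v = exp(3*t)/3: now t**2*exp(3*t)/3 + ∫(-2*t*exp(3*t)/3) dt + ∫(t**2*cos(4*t)) dt.
Step 3. Integrate ∫(-2*t*exp(3*t)/3) dt by parts with u = t, dv = (-2*exp(3*t)/3) dt, so v = -2*exp(3*t)/9: now t**2*exp(3*t)/3 - 2*t*exp(3*t)/9 + ∫(t**2*cos(4*t)) dt + ∫(2*exp(3*t)/9) dt.
Step 4. Evaluate the standard form: now t**2*exp(3*t)/3 - 2*t*exp(3*t)/9 + 2*exp(3*t)/27 + ∫(t**2*cos(4*t)) dt.
Step 5. Integrate ∫(t**2*cos(4*t)) dt by parts with u = t**2, dv = (cos(4*t)) dt, so v = sin(4*t)/4: now t**2*exp(3*t)/3 + t**2*sin(4*t)/4 - 2*t*exp(3*t)/9 + 2*exp(3*t)/27 + ∫(-t*sin(4*t)/2) dt.
Step 6. Integrate ∫(-t*sin(4*t)/2) dt by parts with u = t, dv = (-sin(4*t)/2) dt, so v = cos(4*t)/8: now t**2*exp(3*t)/3 + t**2*sin(4*t)/4 - 2*t*exp(3*t)/9 + t*cos(4*t)/8 + 2*exp(3*t)/27 + ∫(-cos(4*t)/8) dt.
Step 7. Evaluate the standard form: now t**2*exp(3*t)/3 + t**2*sin(4*t)/4 - 2*t*exp(3*t)/9 + t*cos(4*t)/8 + 2*exp(3*t)/27 - sin(4*t)/32.
Answer: t**2*exp(3*t)/3 + t**2*sin(4*t)/4 - 2*t*exp(3*t)/9 + t*cos(4*t)/8 + 2*exp(3*t)/27 - sin(4*t)/32.


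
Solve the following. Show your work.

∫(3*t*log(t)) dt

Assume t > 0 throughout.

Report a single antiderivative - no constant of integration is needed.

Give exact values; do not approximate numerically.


Step 1. Integrate ∫(3*t*log(t)) dt by parts with u = log(t), dv = (3*t) dt, so v = 3*t**2/2 [assuming t > 0]: now 3*t**2*log(t)/2 + ∫(-3*t/2) dt.
Step 2. Evaluate the standard form: now 3*t**2*log(t)/2 - 3*t**2/4.
Answer: 3*t**2*log(t)/2 - 3*t**2/4.


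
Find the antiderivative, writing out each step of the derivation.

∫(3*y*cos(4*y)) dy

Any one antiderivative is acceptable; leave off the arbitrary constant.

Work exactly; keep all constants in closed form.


Step 1. Integrate ∫(3*y*cos(4*y)) dy by parts with u = y, dv = (3*cos(4*y)) dy, so v = 3*sin(4*y)/4: now 3*y*sin(4*y)/4 + ∫(-3*sin(4*y)/4) dy.
Step 2. Evaluate the standard form: now 3*y*sin(4*y)/4 + 3*cos(4*y)/16.
Answer: 3*y*sin(4*y)/4 + 3*cos(4*y)/16.


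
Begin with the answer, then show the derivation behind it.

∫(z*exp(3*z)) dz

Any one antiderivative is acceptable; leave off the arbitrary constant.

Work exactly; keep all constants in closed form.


The answer is z*exp(3*z)/3 - exp(3*z)/9.
Step 1. Integrate ∫(z*exp(3*z)) dz by parts with u = z, dv = (exp(3*z)) dz, so v = exp(3*z)/3: now z*exp(3*z)/3 + ∫(-exp(3*z)/3) dz.
Step 2. Evaluate the standard form: now z*exp(3*z)/3 - exp(3*z)/9.
Answer: z*exp(3*z)/3 - exp(3*z)/9.


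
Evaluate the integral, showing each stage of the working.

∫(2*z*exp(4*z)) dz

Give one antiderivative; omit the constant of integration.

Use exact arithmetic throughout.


Step 1. Integrate ∫(2*z*exp(4*z)) dz by parts with u = z, dv = (2*exp(4*z)) dz, so v = exp(4*z)/2: now z*exp(4*z)/2 + ∫(-exp(4*z)/2) dz.
Step 2. Evaluate the standard form: now z*exp(4*z)/2 - exp(4*z)/8.
Answer: z*exp(4*z)/2 - exp(4*z)/8.
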